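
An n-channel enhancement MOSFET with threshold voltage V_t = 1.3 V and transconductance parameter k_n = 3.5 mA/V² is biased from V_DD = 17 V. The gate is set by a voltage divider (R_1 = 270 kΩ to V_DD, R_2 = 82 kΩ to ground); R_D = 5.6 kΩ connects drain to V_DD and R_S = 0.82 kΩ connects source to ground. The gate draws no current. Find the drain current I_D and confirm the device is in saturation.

I_D ≈ 2 mA

V_G = V_DD·R_2/(R_1+R_2) = 17×82/352 = 3.96 V.
Assume saturation: I_D = (k_n/2)(V_GS − V_t)² with V_GS = V_G − I_D·R_S = 3.96 − 0.82·I_D.
Substituting gives 1.18·I_D² − 8.63·I_D + 12.4 = 0, with roots I_D = 1.96 or 5.38 mA.
The root I_D = 5.38 mA gives V_GS = -0.454 V ≤ V_t, so take I_D = 1.96 mA.
Then V_GS = 2.36 V and V_DS = V_DD − I_D(R_D+R_S) = 17 − 1.96×6.42 = 4.45 V.
Saturation requires V_DS ≥ V_GS − V_t = 1.06 V; 4.45 ≥ 1.06 ✓.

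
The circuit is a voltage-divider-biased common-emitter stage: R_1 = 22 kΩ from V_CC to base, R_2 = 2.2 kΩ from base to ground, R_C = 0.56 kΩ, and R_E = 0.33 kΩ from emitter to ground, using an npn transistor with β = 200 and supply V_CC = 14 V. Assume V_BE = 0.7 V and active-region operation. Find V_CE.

Thevenize the base divider: V_Th = V_CC·R_2/(R_1+R_2) = 14×2.2/24.2 = 1.27 V, R_Th = R_1‖R_2 = 2 kΩ.
Base-emitter loop: V_Th = I_B·R_Th + V_BE + (β+1)I_B·R_E, so I_B = (1.27 − 0.7) / (2 + 201×0.33) = 0.00838 mA.
I_C = β·I_B = 200×0.00838 = 1.68 mA, and I_E = (β+1)I_B = 1.68 mA.
V_CE = V_CC − I_C·R_C − I_E·R_E = 14 − 1.68×0.56 − 1.68×0.33 = 12.5 V.
V_CE = 12.5 V > 0.2 V confirms active-region operation.

V_CE ≈ 13 V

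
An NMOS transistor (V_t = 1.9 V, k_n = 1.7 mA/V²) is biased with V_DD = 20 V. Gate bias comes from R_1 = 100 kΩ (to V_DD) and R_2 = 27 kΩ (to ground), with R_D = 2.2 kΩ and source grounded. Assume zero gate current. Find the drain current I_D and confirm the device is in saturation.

I_D ≈ 4.7 mA

V_G = V_DD·R_2/(R_1+R_2) = 20×27/127 = 4.25 V. With the source grounded, V_GS = V_G = 4.25 V.
Assume saturation: I_D = (k_n/2)(V_GS − V_t)² = (1.7/2)×(4.25 − 1.9)² = 0.85×2.35² = 4.7 mA.
V_DS = V_DD − I_D·R_D = 20 − 4.7×2.2 = 9.66 V.
Saturation requires V_DS ≥ V_GS − V_t = 2.35 V; 9.66 ≥ 2.35 ✓.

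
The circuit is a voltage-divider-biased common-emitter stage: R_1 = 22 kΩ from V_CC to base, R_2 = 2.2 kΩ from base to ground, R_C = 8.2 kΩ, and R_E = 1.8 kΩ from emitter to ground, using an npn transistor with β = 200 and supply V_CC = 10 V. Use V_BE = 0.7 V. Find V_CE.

Thevenize the base divider: V_Th = V_CC·R_2/(R_1+R_2) = 10×2.2/24.2 = 0.909 V, R_Th = R_1‖R_2 = 2 kΩ.
Base-emitter loop: V_Th = I_B·R_Th + V_BE + (β+1)I_B·R_E, so I_B = (0.909 − 0.7) / (2 + 201×1.8) = 0.000575 mA.
I_C = β·I_B = 200×0.000575 = 0.115 mA, and I_E = (β+1)I_B = 0.116 mA.
V_CE = V_CC − I_C·R_C − I_E·R_E = 10 − 0.115×8.2 − 0.116×1.8 = 8.85 V.
V_CE = 8.85 V > 0.2 V confirms active-region operation.

V_CE ≈ 8.8 V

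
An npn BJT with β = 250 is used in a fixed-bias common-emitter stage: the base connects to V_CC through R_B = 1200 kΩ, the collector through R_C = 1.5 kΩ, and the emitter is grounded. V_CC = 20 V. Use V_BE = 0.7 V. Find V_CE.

Base loop: V_CC = I_B·R_B + V_BE, so I_B = (20 − 0.7)/1200 kΩ = 0.0161 mA.
In the active region I_C = β·I_B = 250 × 0.0161 = 4.02 mA.
Collector loop: V_CE = V_CC − I_C·R_C = 20 − 4.02×1.5 = 14 V.
Since V_CE = 14 V > V_CE(sat) ≈ 0.2 V, the transistor is in the active region as assumed.

V_CE ≈ 14 V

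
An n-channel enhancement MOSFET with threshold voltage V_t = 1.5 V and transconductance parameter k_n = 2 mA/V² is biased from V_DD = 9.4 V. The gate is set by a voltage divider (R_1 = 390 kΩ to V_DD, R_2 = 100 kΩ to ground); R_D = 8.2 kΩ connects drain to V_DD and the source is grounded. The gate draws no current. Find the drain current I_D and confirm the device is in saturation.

I_D ≈ 0.18 mA

V_G = V_DD·R_2/(R_1+R_2) = 9.4×100/490 = 1.92 V. With the source grounded, V_GS = V_G = 1.92 V.
Assume saturation: I_D = (k_n/2)(V_GS − V_t)² = (2/2)×(1.92 − 1.5)² = 1×0.418² = 0.175 mA.
V_DS = V_DD − I_D·R_D = 9.4 − 0.175×8.2 = 7.96 V.
Saturation requires V_DS ≥ V_GS − V_t = 0.418 V; 7.96 ≥ 0.418 ✓.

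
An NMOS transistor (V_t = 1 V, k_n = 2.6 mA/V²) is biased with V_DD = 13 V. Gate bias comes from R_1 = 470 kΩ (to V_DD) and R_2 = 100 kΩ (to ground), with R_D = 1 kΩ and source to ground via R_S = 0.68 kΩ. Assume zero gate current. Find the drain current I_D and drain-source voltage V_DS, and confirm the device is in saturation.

V_G = V_DD·R_2/(R_1+R_2) = 13×100/570 = 2.28 V.
Assume saturation: I_D = (k_n/2)(V_GS − V_t)² with V_GS = V_G − I_D·R_S = 2.28 − 0.68·I_D.
Substituting gives 0.601·I_D² − 3.26·I_D + 2.13 = 0, with roots I_D = 0.759 or 4.67 mA.
The root I_D = 4.67 mA gives V_GS = -0.896 V ≤ V_t, so take I_D = 0.759 mA.
Then V_GS = 1.76 V and V_DS = V_DD − I_D(R_D+R_S) = 13 − 0.759×1.68 = 11.7 V.
Saturation requires V_DS ≥ V_GS − V_t = 0.764 V; 11.7 ≥ 0.764 ✓.

I_D ≈ 0.76 mA, V_DS ≈ 12 V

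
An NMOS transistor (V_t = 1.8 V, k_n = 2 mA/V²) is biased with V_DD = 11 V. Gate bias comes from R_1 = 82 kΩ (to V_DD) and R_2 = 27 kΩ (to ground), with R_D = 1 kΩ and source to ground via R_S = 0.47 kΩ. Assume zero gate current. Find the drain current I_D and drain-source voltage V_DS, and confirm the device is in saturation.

I_D ≈ 0.49 mA, V_DS ≈ 10 V

V_G = V_DD·R_2/(R_1+R_2) = 11×27/109 = 2.72 V.
Assume saturation: I_D = (k_n/2)(V_GS − V_t)² with V_GS = V_G − I_D·R_S = 2.72 − 0.47·I_D.
Substituting gives 0.221·I_D² − 1.87·I_D + 0.855 = 0, with roots I_D = 0.485 or 7.98 mA.
The root I_D = 7.98 mA gives V_GS = -1.02 V ≤ V_t, so take I_D = 0.485 mA.
Then V_GS = 2.5 V and V_DS = V_DD − I_D(R_D+R_S) = 11 − 0.485×1.47 = 10.3 V.
Saturation requires V_DS ≥ V_GS − V_t = 0.697 V; 10.3 ≥ 0.697 ✓.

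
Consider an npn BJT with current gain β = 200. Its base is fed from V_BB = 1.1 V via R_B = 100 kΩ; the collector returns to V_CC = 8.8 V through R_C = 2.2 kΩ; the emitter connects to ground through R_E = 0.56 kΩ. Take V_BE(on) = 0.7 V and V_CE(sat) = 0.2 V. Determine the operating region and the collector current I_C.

Assume active. Base-emitter loop: I_B = (V_BB − V_BE)/(R_B + (β+1)R_E) = (1.1 − 0.7)/(100 + 201×0.56) = 0.00188 mA.
I_C = β·I_B = 200×0.00188 = 0.376 mA.
V_CE = V_CC − I_C·R_C − I_E·R_E = 8.8 − 0.376×2.2 − 0.378×0.56 = 7.76 V > V_CE(sat), so the active-region assumption holds.

active; I_C ≈ 0.38 mA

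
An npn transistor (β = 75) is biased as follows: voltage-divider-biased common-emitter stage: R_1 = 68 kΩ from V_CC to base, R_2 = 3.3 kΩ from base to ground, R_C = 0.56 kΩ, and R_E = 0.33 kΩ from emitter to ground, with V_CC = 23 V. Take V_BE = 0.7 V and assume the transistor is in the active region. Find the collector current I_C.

I_C ≈ 0.97 mA

Thevenize the base divider: V_Th = V_CC·R_2/(R_1+R_2) = 23×3.3/71.3 = 1.06 V, R_Th = R_1‖R_2 = 3.15 kΩ.
Base-emitter loop: V_Th = I_B·R_Th + V_BE + (β+1)I_B·R_E, so I_B = (1.06 − 0.7) / (3.15 + 76×0.33) = 0.0129 mA.
I_C = β·I_B = 75×0.0129 = 0.969 mA, and I_E = (β+1)I_B = 0.981 mA.
V_CE = V_CC − I_C·R_C − I_E·R_E = 23 − 0.969×0.56 − 0.981×0.33 = 22.1 V.
V_CE = 22.1 V > 0.2 V confirms active-region operation.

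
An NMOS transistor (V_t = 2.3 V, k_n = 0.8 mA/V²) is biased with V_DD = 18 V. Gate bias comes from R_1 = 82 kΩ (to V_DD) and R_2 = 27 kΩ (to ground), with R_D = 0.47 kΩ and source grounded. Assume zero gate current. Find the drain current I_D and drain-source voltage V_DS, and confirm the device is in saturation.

I_D ≈ 1.9 mA, V_DS ≈ 17 V

V_G = V_DD·R_2/(R_1+R_2) = 18×27/109 = 4.46 V. With the source grounded, V_GS = V_G = 4.46 V.
Assume saturation: I_D = (k_n/2)(V_GS − V_t)² = (0.8/2)×(4.46 − 2.3)² = 0.4×2.16² = 1.86 mA.
V_DS = V_DD − I_D·R_D = 18 − 1.86×0.47 = 17.1 V.
Saturation requires V_DS ≥ V_GS − V_t = 2.16 V; 17.1 ≥ 2.16 ✓.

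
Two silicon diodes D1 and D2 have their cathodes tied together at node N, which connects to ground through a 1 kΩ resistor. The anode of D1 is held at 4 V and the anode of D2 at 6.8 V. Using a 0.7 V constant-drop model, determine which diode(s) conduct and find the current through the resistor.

Only D2 conducts; I_R ≈ 6.1 mA

Assume both conduct. Then node N would need to be at both 4−0.7 = 3.3 V and 6.8−0.7 = 6.1 V, which is impossible.
Assume only D2 conducts: V_N = 6.8 − 0.7 = 6.1 V, so I_R = 6.1/1 = 6.1 mA.
Check D1: its anode-to-cathode voltage is 4 − 6.1 = -2.1 V < 0.7 V, so it is off. The assumption is consistent.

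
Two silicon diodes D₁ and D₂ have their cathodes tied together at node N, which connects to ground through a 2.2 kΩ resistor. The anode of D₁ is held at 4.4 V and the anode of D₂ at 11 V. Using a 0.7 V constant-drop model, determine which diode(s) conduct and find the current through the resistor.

Only D₂ conducts; I_R ≈ 4.7 mA

Assume both conduct. Then node N would need to be at both 4.4−0.7 = 3.7 V and 11−0.7 = 10.3 V, which is impossible.
Assume only D₂ conducts: V_N = 11 − 0.7 = 10.3 V, so I_R = 10.3/2.2 = 4.68 mA.
Check D₁: its anode-to-cathode voltage is 4.4 − 10.3 = -5.9 V < 0.7 V, so it is off. The assumption is consistent.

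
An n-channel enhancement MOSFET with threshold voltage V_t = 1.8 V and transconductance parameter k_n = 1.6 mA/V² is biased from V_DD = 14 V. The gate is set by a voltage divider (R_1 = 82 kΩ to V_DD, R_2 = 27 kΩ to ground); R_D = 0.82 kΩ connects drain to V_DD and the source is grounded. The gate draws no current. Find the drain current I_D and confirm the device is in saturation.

V_G = V_DD·R_2/(R_1+R_2) = 14×27/109 = 3.47 V. With the source grounded, V_GS = V_G = 3.47 V.
Assume saturation: I_D = (k_n/2)(V_GS − V_t)² = (1.6/2)×(3.47 − 1.8)² = 0.8×1.67² = 2.23 mA.
V_DS = V_DD − I_D·R_D = 14 − 2.23×0.82 = 12.2 V.
Saturation requires V_DS ≥ V_GS − V_t = 1.67 V; 12.2 ≥ 1.67 ✓.

I_D ≈ 2.2 mA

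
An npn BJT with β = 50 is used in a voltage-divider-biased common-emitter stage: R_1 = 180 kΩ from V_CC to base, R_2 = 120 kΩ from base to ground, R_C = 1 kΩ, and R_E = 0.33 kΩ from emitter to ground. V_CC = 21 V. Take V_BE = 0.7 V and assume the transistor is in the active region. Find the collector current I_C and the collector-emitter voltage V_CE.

Thevenize the base divider: V_Th = V_CC·R_2/(R_1+R_2) = 21×120/300 = 8.4 V, R_Th = R_1‖R_2 = 72 kΩ.
Base-emitter loop: V_Th = I_B·R_Th + V_BE + (β+1)I_B·R_E, so I_B = (8.4 − 0.7) / (72 + 51×0.33) = 0.0867 mA.
I_C = β·I_B = 50×0.0867 = 4.33 mA, and I_E = (β+1)I_B = 4.42 mA.
V_CE = V_CC − I_C·R_C − I_E·R_E = 21 − 4.33×1 − 4.42×0.33 = 15.2 V.
V_CE = 15.2 V > 0.2 V confirms active-region operation.

I_C ≈ 4.3 mA, V_CE ≈ 15 V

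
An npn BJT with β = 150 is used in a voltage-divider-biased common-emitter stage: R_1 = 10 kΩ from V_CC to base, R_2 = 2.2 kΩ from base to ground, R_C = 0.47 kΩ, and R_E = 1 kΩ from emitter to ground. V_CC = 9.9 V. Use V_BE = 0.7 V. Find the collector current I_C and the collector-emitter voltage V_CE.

Thevenize the base divider: V_Th = V_CC·R_2/(R_1+R_2) = 9.9×2.2/12.2 = 1.79 V, R_Th = R_1‖R_2 = 1.8 kΩ.
Base-emitter loop: V_Th = I_B·R_Th + V_BE + (β+1)I_B·R_E, so I_B = (1.79 − 0.7) / (1.8 + 151×1) = 0.0071 mA.
I_C = β·I_B = 150×0.0071 = 1.07 mA, and I_E = (β+1)I_B = 1.07 mA.
V_CE = V_CC − I_C·R_C − I_E·R_E = 9.9 − 1.07×0.47 − 1.07×1 = 8.33 V.
V_CE = 8.33 V > 0.2 V confirms active-region operation.

I_C ≈ 1.1 mA, V_CE ≈ 8.3 V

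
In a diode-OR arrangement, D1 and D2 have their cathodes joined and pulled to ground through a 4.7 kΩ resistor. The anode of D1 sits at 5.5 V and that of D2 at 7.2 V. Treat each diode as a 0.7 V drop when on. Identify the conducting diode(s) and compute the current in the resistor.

Only D2 conducts; I_R ≈ 1.4 mA

Assume both conduct. Then node N would need to be at both 5.5−0.7 = 4.8 V and 7.2−0.7 = 6.5 V, which is impossible.
Assume only D2 conducts: V_N = 7.2 − 0.7 = 6.5 V, so I_R = 6.5/4.7 = 1.38 mA.
Check D1: its anode-to-cathode voltage is 5.5 − 6.5 = -1 V < 0.7 V, so it is off. The assumption is consistent.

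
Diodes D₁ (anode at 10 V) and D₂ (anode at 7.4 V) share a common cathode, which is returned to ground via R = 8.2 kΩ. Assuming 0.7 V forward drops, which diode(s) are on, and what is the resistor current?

Only D₁ conducts; I_R ≈ 1.1 mA

Assume both conduct. Then node N would need to be at both 10−0.7 = 9.3 V and 7.4−0.7 = 6.7 V, which is impossible.
Assume only D₁ conducts: V_N = 10 − 0.7 = 9.3 V, so I_R = 9.3/8.2 = 1.13 mA.
Check D₂: its anode-to-cathode voltage is 7.4 − 9.3 = -1.9 V < 0.7 V, so it is off. The assumption is consistent.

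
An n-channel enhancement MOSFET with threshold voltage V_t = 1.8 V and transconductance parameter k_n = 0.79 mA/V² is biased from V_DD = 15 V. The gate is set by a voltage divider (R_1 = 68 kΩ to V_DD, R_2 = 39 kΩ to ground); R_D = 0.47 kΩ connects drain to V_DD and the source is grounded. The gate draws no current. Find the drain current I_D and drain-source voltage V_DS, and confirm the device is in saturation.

V_G = V_DD·R_2/(R_1+R_2) = 15×39/107 = 5.47 V. With the source grounded, V_GS = V_G = 5.47 V.
Assume saturation: I_D = (k_n/2)(V_GS − V_t)² = (0.79/2)×(5.47 − 1.8)² = 0.395×3.67² = 5.31 mA.
V_DS = V_DD − I_D·R_D = 15 − 5.31×0.47 = 12.5 V.
Saturation requires V_DS ≥ V_GS − V_t = 3.67 V; 12.5 ≥ 3.67 ✓.

I_D ≈ 5.3 mA, V_DS ≈ 13 V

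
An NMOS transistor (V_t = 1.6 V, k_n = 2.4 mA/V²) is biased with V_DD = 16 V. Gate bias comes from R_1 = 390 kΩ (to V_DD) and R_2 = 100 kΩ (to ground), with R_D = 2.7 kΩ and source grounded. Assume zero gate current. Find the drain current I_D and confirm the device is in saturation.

V_G = V_DD·R_2/(R_1+R_2) = 16×100/490 = 3.27 V. With the source grounded, V_GS = V_G = 3.27 V.
Assume saturation: I_D = (k_n/2)(V_GS − V_t)² = (2.4/2)×(3.27 − 1.6)² = 1.2×1.67² = 3.33 mA.
V_DS = V_DD − I_D·R_D = 16 − 3.33×2.7 = 7.01 V.
Saturation requires V_DS ≥ V_GS − V_t = 1.67 V; 7.01 ≥ 1.67 ✓.

I_D ≈ 3.3 mA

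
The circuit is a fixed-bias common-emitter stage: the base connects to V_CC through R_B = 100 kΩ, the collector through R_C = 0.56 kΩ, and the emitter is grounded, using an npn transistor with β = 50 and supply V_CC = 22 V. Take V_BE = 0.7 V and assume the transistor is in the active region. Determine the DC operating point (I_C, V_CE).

I_C ≈ 11 mA, V_CE ≈ 16 V

Base loop: V_CC = I_B·R_B + V_BE, so I_B = (22 − 0.7)/100 kΩ = 0.213 mA.
In the active region I_C = β·I_B = 50 × 0.213 = 10.7 mA.
Collector loop: V_CE = V_CC − I_C·R_C = 22 − 10.7×0.56 = 16 V.
Since V_CE = 16 V > V_CE(sat) ≈ 0.2 V, the transistor is in the active region as assumed.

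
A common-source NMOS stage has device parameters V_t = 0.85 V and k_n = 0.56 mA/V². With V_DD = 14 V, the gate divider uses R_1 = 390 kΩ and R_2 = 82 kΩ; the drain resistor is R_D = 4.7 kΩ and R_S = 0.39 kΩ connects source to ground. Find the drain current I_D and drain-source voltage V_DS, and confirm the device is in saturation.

V_G = V_DD·R_2/(R_1+R_2) = 14×82/472 = 2.43 V.
Assume saturation: I_D = (k_n/2)(V_GS − V_t)² with V_GS = V_G − I_D·R_S = 2.43 − 0.39·I_D.
Substituting gives 0.0426·I_D² − 1.35·I_D + 0.701 = 0, with roots I_D = 0.53 or 31.1 mA.
The root I_D = 31.1 mA gives V_GS = -9.68 V ≤ V_t, so take I_D = 0.53 mA.
Then V_GS = 2.23 V and V_DS = V_DD − I_D(R_D+R_S) = 14 − 0.53×5.09 = 11.3 V.
Saturation requires V_DS ≥ V_GS − V_t = 1.38 V; 11.3 ≥ 1.38 ✓.

I_D ≈ 0.53 mA, V_DS ≈ 11 V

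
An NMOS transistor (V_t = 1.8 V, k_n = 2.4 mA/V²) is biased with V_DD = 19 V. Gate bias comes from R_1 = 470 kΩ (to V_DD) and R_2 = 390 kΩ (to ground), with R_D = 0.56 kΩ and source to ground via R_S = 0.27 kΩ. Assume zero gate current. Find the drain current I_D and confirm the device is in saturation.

V_G = V_DD·R_2/(R_1+R_2) = 19×390/860 = 8.62 V.
Assume saturation: I_D = (k_n/2)(V_GS − V_t)² with V_GS = V_G − I_D·R_S = 8.62 − 0.27·I_D.
Substituting gives 0.0875·I_D² − 5.42·I_D + 55.8 = 0, with roots I_D = 13 or 48.9 mA.
The root I_D = 48.9 mA gives V_GS = -4.58 V ≤ V_t, so take I_D = 13 mA.
Then V_GS = 5.1 V and V_DS = V_DD − I_D(R_D+R_S) = 19 − 13×0.83 = 8.18 V.
Saturation requires V_DS ≥ V_GS − V_t = 3.3 V; 8.18 ≥ 3.3 ✓.

I_D ≈ 13 mA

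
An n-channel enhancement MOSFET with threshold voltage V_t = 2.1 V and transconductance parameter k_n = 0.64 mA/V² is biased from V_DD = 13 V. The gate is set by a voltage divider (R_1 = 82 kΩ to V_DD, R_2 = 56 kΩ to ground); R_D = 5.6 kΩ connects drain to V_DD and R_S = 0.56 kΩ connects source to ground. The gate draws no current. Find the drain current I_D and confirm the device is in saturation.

I_D ≈ 1.6 mA

V_G = V_DD·R_2/(R_1+R_2) = 13×56/138 = 5.28 V.
Assume saturation: I_D = (k_n/2)(V_GS − V_t)² with V_GS = V_G − I_D·R_S = 5.28 − 0.56·I_D.
Substituting gives 0.1·I_D² − 2.14·I_D + 3.23 = 0, with roots I_D = 1.63 or 19.7 mA.
The root I_D = 19.7 mA gives V_GS = -5.74 V ≤ V_t, so take I_D = 1.63 mA.
Then V_GS = 4.36 V and V_DS = V_DD − I_D(R_D+R_S) = 13 − 1.63×6.16 = 2.93 V.
Saturation requires V_DS ≥ V_GS − V_t = 2.26 V; 2.93 ≥ 2.26 ✓.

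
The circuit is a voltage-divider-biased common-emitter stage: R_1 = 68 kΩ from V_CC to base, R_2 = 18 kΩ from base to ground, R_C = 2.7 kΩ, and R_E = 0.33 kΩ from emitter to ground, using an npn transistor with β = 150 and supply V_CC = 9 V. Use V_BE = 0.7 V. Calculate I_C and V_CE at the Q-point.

I_C ≈ 2.8 mA, V_CE ≈ 0.6 V

Thevenize the base divider: V_Th = V_CC·R_2/(R_1+R_2) = 9×18/86 = 1.88 V, R_Th = R_1‖R_2 = 14.2 kΩ.
Base-emitter loop: V_Th = I_B·R_Th + V_BE + (β+1)I_B·R_E, so I_B = (1.88 − 0.7) / (14.2 + 151×0.33) = 0.0185 mA.
I_C = β·I_B = 150×0.0185 = 2.77 mA, and I_E = (β+1)I_B = 2.79 mA.
V_CE = V_CC − I_C·R_C − I_E·R_E = 9 − 2.77×2.7 − 2.79×0.33 = 0.596 V.
V_CE = 0.596 V > 0.2 V confirms active-region operation.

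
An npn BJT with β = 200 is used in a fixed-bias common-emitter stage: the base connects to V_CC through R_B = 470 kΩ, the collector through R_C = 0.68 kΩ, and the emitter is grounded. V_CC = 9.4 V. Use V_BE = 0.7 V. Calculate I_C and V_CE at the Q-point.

I_C ≈ 3.7 mA, V_CE ≈ 6.9 V

Base loop: V_CC = I_B·R_B + V_BE, so I_B = (9.4 − 0.7)/470 kΩ = 0.0185 mA.
In the active region I_C = β·I_B = 200 × 0.0185 = 3.7 mA.
Collector loop: V_CE = V_CC − I_C·R_C = 9.4 − 3.7×0.68 = 6.88 V.
Since V_CE = 6.88 V > V_CE(sat) ≈ 0.2 V, the transistor is in the active region as assumed.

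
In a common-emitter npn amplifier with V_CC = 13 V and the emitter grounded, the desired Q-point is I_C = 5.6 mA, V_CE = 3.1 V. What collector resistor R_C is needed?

Collector loop: V_CC = I_C·R_C + V_CE.
R_C = (V_CC − V_CE)/I_C = (13 − 3.1)/5.6 = 1.77 kΩ.

R_C ≈ 1.8 kΩ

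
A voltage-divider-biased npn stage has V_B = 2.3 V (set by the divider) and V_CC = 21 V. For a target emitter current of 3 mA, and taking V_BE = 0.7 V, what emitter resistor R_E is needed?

R_E ≈ 0.53 kΩ

V_E = V_B − V_BE = 2.3 − 0.7 = 1.6 V.
R_E = V_E / I_E = 1.6 / 3 = 0.533 kΩ.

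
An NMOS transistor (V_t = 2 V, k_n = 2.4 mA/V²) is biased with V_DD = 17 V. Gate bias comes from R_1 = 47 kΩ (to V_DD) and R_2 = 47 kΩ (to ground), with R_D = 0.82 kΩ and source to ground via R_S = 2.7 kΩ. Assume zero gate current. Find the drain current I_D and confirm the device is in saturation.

I_D ≈ 1.9 mA

V_G = V_DD·R_2/(R_1+R_2) = 17×47/94 = 8.5 V.
Assume saturation: I_D = (k_n/2)(V_GS − V_t)² with V_GS = V_G − I_D·R_S = 8.5 − 2.7·I_D.
Substituting gives 8.75·I_D² − 43.1·I_D + 50.7 = 0, with roots I_D = 1.94 or 2.99 mA.
The root I_D = 2.99 mA gives V_GS = 0.421 V ≤ V_t, so take I_D = 1.94 mA.
Then V_GS = 3.27 V and V_DS = V_DD − I_D(R_D+R_S) = 17 − 1.94×3.52 = 10.2 V.
Saturation requires V_DS ≥ V_GS − V_t = 1.27 V; 10.2 ≥ 1.27 ✓.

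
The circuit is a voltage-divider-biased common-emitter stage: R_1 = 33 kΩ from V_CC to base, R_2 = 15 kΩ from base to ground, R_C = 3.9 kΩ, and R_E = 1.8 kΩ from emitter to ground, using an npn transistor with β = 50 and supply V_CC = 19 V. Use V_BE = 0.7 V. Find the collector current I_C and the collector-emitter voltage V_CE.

I_C ≈ 2.6 mA, V_CE ≈ 4.3 V

Thevenize the base divider: V_Th = V_CC·R_2/(R_1+R_2) = 19×15/48 = 5.94 V, R_Th = R_1‖R_2 = 10.3 kΩ.
Base-emitter loop: V_Th = I_B·R_Th + V_BE + (β+1)I_B·R_E, so I_B = (5.94 − 0.7) / (10.3 + 51×1.8) = 0.0513 mA.
I_C = β·I_B = 50×0.0513 = 2.56 mA, and I_E = (β+1)I_B = 2.62 mA.
V_CE = V_CC − I_C·R_C − I_E·R_E = 19 − 2.56×3.9 − 2.62×1.8 = 4.29 V.
V_CE = 4.29 V > 0.2 V confirms active-region operation.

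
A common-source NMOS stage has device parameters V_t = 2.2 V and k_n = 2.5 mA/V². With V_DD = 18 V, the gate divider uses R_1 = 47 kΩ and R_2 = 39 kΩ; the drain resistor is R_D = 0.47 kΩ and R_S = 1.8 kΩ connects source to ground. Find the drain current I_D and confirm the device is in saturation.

I_D ≈ 2.5 mA

V_G = V_DD·R_2/(R_1+R_2) = 18×39/86 = 8.16 V.
Assume saturation: I_D = (k_n/2)(V_GS − V_t)² with V_GS = V_G − I_D·R_S = 8.16 − 1.8·I_D.
Substituting gives 4.05·I_D² − 27.8·I_D + 44.4 = 0, with roots I_D = 2.52 or 4.35 mA.
The root I_D = 4.35 mA gives V_GS = 0.335 V ≤ V_t, so take I_D = 2.52 mA.
Then V_GS = 3.62 V and V_DS = V_DD − I_D(R_D+R_S) = 18 − 2.52×2.27 = 12.3 V.
Saturation requires V_DS ≥ V_GS − V_t = 1.42 V; 12.3 ≥ 1.42 ✓.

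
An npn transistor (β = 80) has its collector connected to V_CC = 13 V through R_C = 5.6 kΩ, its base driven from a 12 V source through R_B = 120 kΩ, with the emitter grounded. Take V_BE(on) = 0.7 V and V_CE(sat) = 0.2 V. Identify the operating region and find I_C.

saturation; I_C ≈ 2.3 mA

Assume active: I_B = (12 − 0.7)/120 = 0.0942 mA, giving I_C = β·I_B = 7.53 mA.
But then V_CE = 13 − 7.53×5.6 = -29.2 V < V_CE(sat) = 0.2 V — impossible in the active region.
So the transistor is saturated. With V_CE = 0.2 V, I_C = (V_CC − 0.2)/R_C = 12.8/5.6 = 2.29 mA.
Check: β·I_B = 7.53 mA > I_C = 2.29 mA, confirming saturation.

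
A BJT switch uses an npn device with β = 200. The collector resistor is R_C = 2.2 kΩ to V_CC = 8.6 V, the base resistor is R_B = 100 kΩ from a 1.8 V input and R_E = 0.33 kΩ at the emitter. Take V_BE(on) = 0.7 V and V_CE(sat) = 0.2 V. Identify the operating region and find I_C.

Assume active. Base-emitter loop: I_B = (V_BB − V_BE)/(R_B + (β+1)R_E) = (1.8 − 0.7)/(100 + 201×0.33) = 0.00661 mA.
I_C = β·I_B = 200×0.00661 = 1.32 mA.
V_CE = V_CC − I_C·R_C − I_E·R_E = 8.6 − 1.32×2.2 − 1.33×0.33 = 5.25 V > V_CE(sat), so the active-region assumption holds.

active; I_C ≈ 1.3 mA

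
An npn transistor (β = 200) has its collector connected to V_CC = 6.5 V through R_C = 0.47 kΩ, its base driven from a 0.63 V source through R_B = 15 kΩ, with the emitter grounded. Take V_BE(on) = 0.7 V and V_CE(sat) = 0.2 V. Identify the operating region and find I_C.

cutoff; I_C ≈ 0

V_BB = 0.63 V ≤ V_BE(on) = 0.7 V, so the base-emitter junction is not forward biased.
The transistor is in cutoff: I_B = I_C = 0.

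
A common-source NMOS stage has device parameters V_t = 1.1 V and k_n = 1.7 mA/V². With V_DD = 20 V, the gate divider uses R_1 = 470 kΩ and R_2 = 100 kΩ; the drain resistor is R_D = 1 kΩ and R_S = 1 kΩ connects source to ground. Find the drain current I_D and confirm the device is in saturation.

I_D ≈ 1.2 mA

V_G = V_DD·R_2/(R_1+R_2) = 20×100/570 = 3.51 V.
Assume saturation: I_D = (k_n/2)(V_GS − V_t)² with V_GS = V_G − I_D·R_S = 3.51 − 1·I_D.
Substituting gives 0.85·I_D² − 5.09·I_D + 4.93 = 0, with roots I_D = 1.21 or 4.78 mA.
The root I_D = 4.78 mA gives V_GS = -1.27 V ≤ V_t, so take I_D = 1.21 mA.
Then V_GS = 2.29 V and V_DS = V_DD − I_D(R_D+R_S) = 20 − 1.21×2 = 17.6 V.
Saturation requires V_DS ≥ V_GS − V_t = 1.19 V; 17.6 ≥ 1.19 ✓.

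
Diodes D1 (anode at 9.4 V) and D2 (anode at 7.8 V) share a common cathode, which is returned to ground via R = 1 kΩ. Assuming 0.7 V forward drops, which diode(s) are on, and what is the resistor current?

Assume both conduct. Then node N would need to be at both 9.4−0.7 = 8.7 V and 7.8−0.7 = 7.1 V, which is impossible.
Assume only D1 conducts: V_N = 9.4 − 0.7 = 8.7 V, so I_R = 8.7/1 = 8.7 mA.
Check D2: its anode-to-cathode voltage is 7.8 − 8.7 = -0.9 V < 0.7 V, so it is off. The assumption is consistent.

Only D1 conducts; I_R ≈ 8.7 mA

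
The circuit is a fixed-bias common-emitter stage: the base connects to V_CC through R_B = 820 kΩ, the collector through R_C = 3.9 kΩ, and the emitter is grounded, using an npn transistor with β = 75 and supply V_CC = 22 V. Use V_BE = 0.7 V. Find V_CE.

Base loop: V_CC = I_B·R_B + V_BE, so I_B = (22 − 0.7)/820 kΩ = 0.026 mA.
In the active region I_C = β·I_B = 75 × 0.026 = 1.95 mA.
Collector loop: V_CE = V_CC − I_C·R_C = 22 − 1.95×3.9 = 14.4 V.
Since V_CE = 14.4 V > V_CE(sat) ≈ 0.2 V, the transistor is in the active region as assumed.

V_CE ≈ 14 V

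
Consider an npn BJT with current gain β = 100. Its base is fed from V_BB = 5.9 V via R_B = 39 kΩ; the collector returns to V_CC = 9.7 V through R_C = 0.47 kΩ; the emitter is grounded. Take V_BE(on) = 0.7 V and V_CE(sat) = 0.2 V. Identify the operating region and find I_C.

active; I_C ≈ 13 mA

Assume active. Base-emitter loop: I_B = (V_BB − V_BE)/R_B = (5.9 − 0.7)/39 = 0.133 mA.
I_C = β·I_B = 100×0.133 = 13.3 mA.
V_CE = V_CC − I_C·R_C = 9.7 − 13.3×0.47 = 3.43 V > V_CE(sat), so the active-region assumption holds.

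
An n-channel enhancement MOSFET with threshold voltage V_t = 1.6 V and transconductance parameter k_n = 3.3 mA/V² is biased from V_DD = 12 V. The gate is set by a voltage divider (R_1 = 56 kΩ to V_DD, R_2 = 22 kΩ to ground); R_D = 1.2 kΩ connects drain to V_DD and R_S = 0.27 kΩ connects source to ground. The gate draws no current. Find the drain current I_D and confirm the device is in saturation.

V_G = V_DD·R_2/(R_1+R_2) = 12×22/78 = 3.38 V.
Assume saturation: I_D = (k_n/2)(V_GS − V_t)² with V_GS = V_G − I_D·R_S = 3.38 − 0.27·I_D.
Substituting gives 0.12·I_D² − 2.59·I_D + 5.26 = 0, with roots I_D = 2.27 or 19.3 mA.
The root I_D = 19.3 mA gives V_GS = -1.82 V ≤ V_t, so take I_D = 2.27 mA.
Then V_GS = 2.77 V and V_DS = V_DD − I_D(R_D+R_S) = 12 − 2.27×1.47 = 8.67 V.
Saturation requires V_DS ≥ V_GS − V_t = 1.17 V; 8.67 ≥ 1.17 ✓.

I_D ≈ 2.3 mA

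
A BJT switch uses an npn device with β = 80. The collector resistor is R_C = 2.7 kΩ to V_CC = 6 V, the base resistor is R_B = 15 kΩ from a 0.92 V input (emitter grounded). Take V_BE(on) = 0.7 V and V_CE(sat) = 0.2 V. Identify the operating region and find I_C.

Assume active. Base-emitter loop: I_B = (V_BB − V_BE)/R_B = (0.92 − 0.7)/15 = 0.0147 mA.
I_C = β·I_B = 80×0.0147 = 1.17 mA.
V_CE = V_CC − I_C·R_C = 6 − 1.17×2.7 = 2.83 V > V_CE(sat), so the active-region assumption holds.

active; I_C ≈ 1.2 mA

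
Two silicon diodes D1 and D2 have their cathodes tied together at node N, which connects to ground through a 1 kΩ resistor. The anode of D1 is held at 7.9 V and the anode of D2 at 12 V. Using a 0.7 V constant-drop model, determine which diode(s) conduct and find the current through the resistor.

Assume both conduct. Then node N would need to be at both 7.9−0.7 = 7.2 V and 12−0.7 = 11.3 V, which is impossible.
Assume only D2 conducts: V_N = 12 − 0.7 = 11.3 V, so I_R = 11.3/1 = 11.3 mA.
Check D1: its anode-to-cathode voltage is 7.9 − 11.3 = -3.4 V < 0.7 V, so it is off. The assumption is consistent.

Only D2 conducts; I_R ≈ 11 mA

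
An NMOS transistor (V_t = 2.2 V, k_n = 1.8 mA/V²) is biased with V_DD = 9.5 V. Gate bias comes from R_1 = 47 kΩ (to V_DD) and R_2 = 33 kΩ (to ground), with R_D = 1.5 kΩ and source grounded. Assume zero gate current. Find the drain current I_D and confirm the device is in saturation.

V_G = V_DD·R_2/(R_1+R_2) = 9.5×33/80 = 3.92 V. With the source grounded, V_GS = V_G = 3.92 V.
Assume saturation: I_D = (k_n/2)(V_GS − V_t)² = (1.8/2)×(3.92 − 2.2)² = 0.9×1.72² = 2.66 mA.
V_DS = V_DD − I_D·R_D = 9.5 − 2.66×1.5 = 5.51 V.
Saturation requires V_DS ≥ V_GS − V_t = 1.72 V; 5.51 ≥ 1.72 ✓.

I_D ≈ 2.7 mA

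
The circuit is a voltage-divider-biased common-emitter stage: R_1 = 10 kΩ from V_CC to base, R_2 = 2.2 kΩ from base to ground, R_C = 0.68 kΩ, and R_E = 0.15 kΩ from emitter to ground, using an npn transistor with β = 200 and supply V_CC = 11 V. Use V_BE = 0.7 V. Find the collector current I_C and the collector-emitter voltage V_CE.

I_C ≈ 8 mA, V_CE ≈ 4.3 V

Thevenize the base divider: V_Th = V_CC·R_2/(R_1+R_2) = 11×2.2/12.2 = 1.98 V, R_Th = R_1‖R_2 = 1.8 kΩ.
Base-emitter loop: V_Th = I_B·R_Th + V_BE + (β+1)I_B·R_E, so I_B = (1.98 − 0.7) / (1.8 + 201×0.15) = 0.0402 mA.
I_C = β·I_B = 200×0.0402 = 8.03 mA, and I_E = (β+1)I_B = 8.07 mA.
V_CE = V_CC − I_C·R_C − I_E·R_E = 11 − 8.03×0.68 − 8.07×0.15 = 4.33 V.
V_CE = 4.33 V > 0.2 V confirms active-region operation.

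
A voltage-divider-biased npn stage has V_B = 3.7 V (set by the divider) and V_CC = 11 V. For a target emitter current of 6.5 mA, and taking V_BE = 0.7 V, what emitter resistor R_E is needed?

V_E = V_B − V_BE = 3.7 − 0.7 = 3 V.
R_E = V_E / I_E = 3 / 6.5 = 0.462 kΩ.

R_E ≈ 0.46 kΩ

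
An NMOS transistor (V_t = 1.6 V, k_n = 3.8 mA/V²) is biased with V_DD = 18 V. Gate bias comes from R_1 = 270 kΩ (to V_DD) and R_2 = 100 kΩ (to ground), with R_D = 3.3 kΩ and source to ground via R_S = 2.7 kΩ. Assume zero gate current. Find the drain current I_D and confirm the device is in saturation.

V_G = V_DD·R_2/(R_1+R_2) = 18×100/370 = 4.86 V.
Assume saturation: I_D = (k_n/2)(V_GS − V_t)² with V_GS = V_G − I_D·R_S = 4.86 − 2.7·I_D.
Substituting gives 13.9·I_D² − 34.5·I_D + 20.3 = 0, with roots I_D = 0.948 or 1.54 mA.
The root I_D = 1.54 mA gives V_GS = 0.699 V ≤ V_t, so take I_D = 0.948 mA.
Then V_GS = 2.31 V and V_DS = V_DD − I_D(R_D+R_S) = 18 − 0.948×6 = 12.3 V.
Saturation requires V_DS ≥ V_GS − V_t = 0.706 V; 12.3 ≥ 0.706 ✓.

I_D ≈ 0.95 mA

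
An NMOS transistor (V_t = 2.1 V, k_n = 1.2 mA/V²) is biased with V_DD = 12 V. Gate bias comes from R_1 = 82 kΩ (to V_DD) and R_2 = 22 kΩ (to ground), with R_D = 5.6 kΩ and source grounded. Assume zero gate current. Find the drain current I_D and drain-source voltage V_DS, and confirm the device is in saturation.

I_D ≈ 0.12 mA, V_DS ≈ 11 V

V_G = V_DD·R_2/(R_1+R_2) = 12×22/104 = 2.54 V. With the source grounded, V_GS = V_G = 2.54 V.
Assume saturation: I_D = (k_n/2)(V_GS − V_t)² = (1.2/2)×(2.54 − 2.1)² = 0.6×0.438² = 0.115 mA.
V_DS = V_DD − I_D·R_D = 12 − 0.115×5.6 = 11.4 V.
Saturation requires V_DS ≥ V_GS − V_t = 0.438 V; 11.4 ≥ 0.438 ✓.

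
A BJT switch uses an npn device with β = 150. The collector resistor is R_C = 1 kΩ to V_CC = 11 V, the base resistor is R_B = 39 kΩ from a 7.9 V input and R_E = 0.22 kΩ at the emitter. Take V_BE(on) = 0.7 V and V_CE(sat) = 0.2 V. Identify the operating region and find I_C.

saturation; I_C ≈ 8.8 mA

Assume active: I_B = (7.9 − 0.7)/(39 + 151×0.22) = 0.0997 mA, I_C = β·I_B = 15 mA.
Then V_CE = 11 − 15×1 − 15.1×0.22 = -7.27 V < 0.2 V — the active assumption fails.
Re-solve with V_CE = 0.2 V. KCL at the emitter: V_E/R_E = (V_BB−0.7−V_E)/R_B + (V_CC−0.2−V_E)/R_C, giving V_E = 1.97 V.
I_C = (V_CC − 0.2 − V_E)/R_C = (10.8 − 1.97)/1 = 8.83 mA.
Check: I_B = (7.2 − 1.97)/39 = 0.134 mA, and β·I_B = 20.1 mA > I_C, confirming saturation.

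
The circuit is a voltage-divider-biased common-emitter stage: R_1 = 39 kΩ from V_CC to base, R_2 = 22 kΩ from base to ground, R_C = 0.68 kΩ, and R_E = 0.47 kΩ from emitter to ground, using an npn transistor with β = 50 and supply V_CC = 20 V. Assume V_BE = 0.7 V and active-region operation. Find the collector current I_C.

I_C ≈ 8.6 mA

Thevenize the base divider: V_Th = V_CC·R_2/(R_1+R_2) = 20×22/61 = 7.21 V, R_Th = R_1‖R_2 = 14.1 kΩ.
Base-emitter loop: V_Th = I_B·R_Th + V_BE + (β+1)I_B·R_E, so I_B = (7.21 − 0.7) / (14.1 + 51×0.47) = 0.171 mA.
I_C = β·I_B = 50×0.171 = 8.56 mA, and I_E = (β+1)I_B = 8.73 mA.
V_CE = V_CC − I_C·R_C − I_E·R_E = 20 − 8.56×0.68 − 8.73×0.47 = 10.1 V.
V_CE = 10.1 V > 0.2 V confirms active-region operation.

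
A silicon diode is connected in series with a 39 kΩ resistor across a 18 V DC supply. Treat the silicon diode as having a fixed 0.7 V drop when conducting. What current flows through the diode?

I ≈ 0.44 mA

KVL around the loop: 18 = V_D + I·R = 0.7 + I × 39 kΩ.
So I = (18 − 0.7) / 39 kΩ = 17.3 / 39 = 0.444 mA.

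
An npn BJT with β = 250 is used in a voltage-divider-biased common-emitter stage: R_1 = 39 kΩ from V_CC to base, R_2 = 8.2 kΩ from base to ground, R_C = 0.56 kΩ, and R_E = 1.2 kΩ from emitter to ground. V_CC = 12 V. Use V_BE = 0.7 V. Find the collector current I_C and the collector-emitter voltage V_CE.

I_C ≈ 1.1 mA, V_CE ≈ 10 V

Thevenize the base divider: V_Th = V_CC·R_2/(R_1+R_2) = 12×8.2/47.2 = 2.08 V, R_Th = R_1‖R_2 = 6.78 kΩ.
Base-emitter loop: V_Th = I_B·R_Th + V_BE + (β+1)I_B·R_E, so I_B = (2.08 − 0.7) / (6.78 + 251×1.2) = 0.0045 mA.
I_C = β·I_B = 250×0.0045 = 1.12 mA, and I_E = (β+1)I_B = 1.13 mA.
V_CE = V_CC − I_C·R_C − I_E·R_E = 12 − 1.12×0.56 − 1.13×1.2 = 10 V.
V_CE = 10 V > 0.2 V confirms active-region operation.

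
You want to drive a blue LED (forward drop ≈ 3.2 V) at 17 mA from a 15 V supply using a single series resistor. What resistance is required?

The resistor drops V_S − V_D = 15 − 3.2 = 11.8 V at 17 mA.
R = 11.8 V / 17 mA = 0.694 kΩ.

R ≈ 0.69 kΩ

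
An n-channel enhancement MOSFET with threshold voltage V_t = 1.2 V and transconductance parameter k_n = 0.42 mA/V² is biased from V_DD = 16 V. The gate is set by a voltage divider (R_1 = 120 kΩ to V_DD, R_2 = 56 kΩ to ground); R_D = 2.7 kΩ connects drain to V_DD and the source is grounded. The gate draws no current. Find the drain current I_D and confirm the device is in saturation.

V_G = V_DD·R_2/(R_1+R_2) = 16×56/176 = 5.09 V. With the source grounded, V_GS = V_G = 5.09 V.
Assume saturation: I_D = (k_n/2)(V_GS − V_t)² = (0.42/2)×(5.09 − 1.2)² = 0.21×3.89² = 3.18 mA.
V_DS = V_DD − I_D·R_D = 16 − 3.18×2.7 = 7.42 V.
Saturation requires V_DS ≥ V_GS − V_t = 3.89 V; 7.42 ≥ 3.89 ✓.

I_D ≈ 3.2 mA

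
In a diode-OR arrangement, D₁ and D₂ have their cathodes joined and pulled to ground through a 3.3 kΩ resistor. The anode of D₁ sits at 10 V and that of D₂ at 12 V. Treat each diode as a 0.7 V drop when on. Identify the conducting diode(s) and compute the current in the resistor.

Only D₂ conducts; I_R ≈ 3.4 mA

Assume both conduct. Then node N would need to be at both 10−0.7 = 9.3 V and 12−0.7 = 11.3 V, which is impossible.
Assume only D₂ conducts: V_N = 12 − 0.7 = 11.3 V, so I_R = 11.3/3.3 = 3.42 mA.
Check D₁: its anode-to-cathode voltage is 10 − 11.3 = -1.3 V < 0.7 V, so it is off. The assumption is consistent.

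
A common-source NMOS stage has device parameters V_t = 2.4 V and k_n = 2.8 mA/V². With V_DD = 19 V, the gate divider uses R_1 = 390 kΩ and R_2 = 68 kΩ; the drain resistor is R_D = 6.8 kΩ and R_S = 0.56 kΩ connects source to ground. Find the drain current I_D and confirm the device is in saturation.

V_G = V_DD·R_2/(R_1+R_2) = 19×68/458 = 2.82 V.
Assume saturation: I_D = (k_n/2)(V_GS − V_t)² with V_GS = V_G − I_D·R_S = 2.82 − 0.56·I_D.
Substituting gives 0.439·I_D² − 1.66·I_D + 0.248 = 0, with roots I_D = 0.156 or 3.63 mA.
The root I_D = 3.63 mA gives V_GS = 0.791 V ≤ V_t, so take I_D = 0.156 mA.
Then V_GS = 2.73 V and V_DS = V_DD − I_D(R_D+R_S) = 19 − 0.156×7.36 = 17.9 V.
Saturation requires V_DS ≥ V_GS − V_t = 0.334 V; 17.9 ≥ 0.334 ✓.

I_D ≈ 0.16 mA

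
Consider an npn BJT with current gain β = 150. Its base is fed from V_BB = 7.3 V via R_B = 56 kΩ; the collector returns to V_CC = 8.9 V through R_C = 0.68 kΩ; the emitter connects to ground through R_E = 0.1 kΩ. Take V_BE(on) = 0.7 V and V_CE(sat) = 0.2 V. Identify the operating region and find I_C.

saturation; I_C ≈ 11 mA

Assume active: I_B = (7.3 − 0.7)/(56 + 151×0.1) = 0.0928 mA, I_C = β·I_B = 13.9 mA.
Then V_CE = 8.9 − 13.9×0.68 − 14×0.1 = -1.97 V < 0.2 V — the active assumption fails.
Re-solve with V_CE = 0.2 V. KCL at the emitter: V_E/R_E = (V_BB−0.7−V_E)/R_B + (V_CC−0.2−V_E)/R_C, giving V_E = 1.12 V.
I_C = (V_CC − 0.2 − V_E)/R_C = (8.7 − 1.12)/0.68 = 11.1 mA.
Check: I_B = (6.6 − 1.12)/56 = 0.0978 mA, and β·I_B = 14.7 mA > I_C, confirming saturation.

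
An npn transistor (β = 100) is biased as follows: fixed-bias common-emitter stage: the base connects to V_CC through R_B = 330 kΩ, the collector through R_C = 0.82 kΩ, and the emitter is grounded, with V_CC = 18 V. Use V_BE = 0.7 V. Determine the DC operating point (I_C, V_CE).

I_C ≈ 5.2 mA, V_CE ≈ 14 V

Base loop: V_CC = I_B·R_B + V_BE, so I_B = (18 − 0.7)/330 kΩ = 0.0524 mA.
In the active region I_C = β·I_B = 100 × 0.0524 = 5.24 mA.
Collector loop: V_CE = V_CC − I_C·R_C = 18 − 5.24×0.82 = 13.7 V.
Since V_CE = 13.7 V > V_CE(sat) ≈ 0.2 V, the transistor is in the active region as assumed.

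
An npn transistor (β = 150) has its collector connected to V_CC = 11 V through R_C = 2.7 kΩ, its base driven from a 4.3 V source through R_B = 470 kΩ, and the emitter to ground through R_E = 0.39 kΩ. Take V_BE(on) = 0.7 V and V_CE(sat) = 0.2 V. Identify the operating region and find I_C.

Assume active. Base-emitter loop: I_B = (V_BB − V_BE)/(R_B + (β+1)R_E) = (4.3 − 0.7)/(470 + 151×0.39) = 0.00681 mA.
I_C = β·I_B = 150×0.00681 = 1.02 mA.
V_CE = V_CC − I_C·R_C − I_E·R_E = 11 − 1.02×2.7 − 1.03×0.39 = 7.84 V > V_CE(sat), so the active-region assumption holds.

active; I_C ≈ 1 mA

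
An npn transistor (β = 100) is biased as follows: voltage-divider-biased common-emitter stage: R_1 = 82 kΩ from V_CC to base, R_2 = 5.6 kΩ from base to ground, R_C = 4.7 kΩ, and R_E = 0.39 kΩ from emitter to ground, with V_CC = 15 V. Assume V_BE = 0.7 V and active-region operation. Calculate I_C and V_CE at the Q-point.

I_C ≈ 0.58 mA, V_CE ≈ 12 V

Thevenize the base divider: V_Th = V_CC·R_2/(R_1+R_2) = 15×5.6/87.6 = 0.959 V, R_Th = R_1‖R_2 = 5.24 kΩ.
Base-emitter loop: V_Th = I_B·R_Th + V_BE + (β+1)I_B·R_E, so I_B = (0.959 − 0.7) / (5.24 + 101×0.39) = 0.0058 mA.
I_C = β·I_B = 100×0.0058 = 0.58 mA, and I_E = (β+1)I_B = 0.586 mA.
V_CE = V_CC − I_C·R_C − I_E·R_E = 15 − 0.58×4.7 − 0.586×0.39 = 12 V.
V_CE = 12 V > 0.2 V confirms active-region operation.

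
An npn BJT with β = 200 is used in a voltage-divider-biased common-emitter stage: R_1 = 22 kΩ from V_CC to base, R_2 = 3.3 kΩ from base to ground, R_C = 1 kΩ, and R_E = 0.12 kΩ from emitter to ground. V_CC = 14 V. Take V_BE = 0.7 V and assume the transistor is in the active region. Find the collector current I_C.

I_C ≈ 8.3 mA

Thevenize the base divider: V_Th = V_CC·R_2/(R_1+R_2) = 14×3.3/25.3 = 1.83 V, R_Th = R_1‖R_2 = 2.87 kΩ.
Base-emitter loop: V_Th = I_B·R_Th + V_BE + (β+1)I_B·R_E, so I_B = (1.83 − 0.7) / (2.87 + 201×0.12) = 0.0417 mA.
I_C = β·I_B = 200×0.0417 = 8.34 mA, and I_E = (β+1)I_B = 8.39 mA.
V_CE = V_CC − I_C·R_C − I_E·R_E = 14 − 8.34×1 − 8.39×0.12 = 4.65 V.
V_CE = 4.65 V > 0.2 V confirms active-region operation.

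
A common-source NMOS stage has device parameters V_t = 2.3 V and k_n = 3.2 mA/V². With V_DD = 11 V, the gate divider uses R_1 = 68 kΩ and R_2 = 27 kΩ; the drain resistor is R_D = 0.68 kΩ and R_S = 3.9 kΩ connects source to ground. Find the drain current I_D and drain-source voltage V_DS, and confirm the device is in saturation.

I_D ≈ 0.14 mA, V_DS ≈ 10 V

V_G = V_DD·R_2/(R_1+R_2) = 11×27/95 = 3.13 V.
Assume saturation: I_D = (k_n/2)(V_GS − V_t)² with V_GS = V_G − I_D·R_S = 3.13 − 3.9·I_D.
Substituting gives 24.3·I_D² − 11.3·I_D + 1.09 = 0, with roots I_D = 0.137 or 0.328 mA.
The root I_D = 0.328 mA gives V_GS = 1.85 V ≤ V_t, so take I_D = 0.137 mA.
Then V_GS = 2.59 V and V_DS = V_DD − I_D(R_D+R_S) = 11 − 0.137×4.58 = 10.4 V.
Saturation requires V_DS ≥ V_GS − V_t = 0.292 V; 10.4 ≥ 0.292 ✓.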